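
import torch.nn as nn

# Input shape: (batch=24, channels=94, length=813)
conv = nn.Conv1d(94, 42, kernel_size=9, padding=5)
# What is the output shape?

Input shape: (24, 94, 813)
Output shape: (24, 42, 815)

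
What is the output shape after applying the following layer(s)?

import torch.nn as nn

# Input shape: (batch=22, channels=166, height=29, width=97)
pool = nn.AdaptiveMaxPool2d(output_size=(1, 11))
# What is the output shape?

Input shape: (22, 166, 29, 97)
Output shape: (22, 166, 1, 11)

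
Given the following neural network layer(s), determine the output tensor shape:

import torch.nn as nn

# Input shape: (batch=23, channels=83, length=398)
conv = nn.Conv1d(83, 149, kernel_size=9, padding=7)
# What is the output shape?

Input shape: (23, 83, 398)
Output shape: (23, 149, 404)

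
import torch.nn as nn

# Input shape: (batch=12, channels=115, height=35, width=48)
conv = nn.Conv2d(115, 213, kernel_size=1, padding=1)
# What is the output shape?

Input shape: (12, 115, 35, 48)
Output shape: (12, 213, 37, 50)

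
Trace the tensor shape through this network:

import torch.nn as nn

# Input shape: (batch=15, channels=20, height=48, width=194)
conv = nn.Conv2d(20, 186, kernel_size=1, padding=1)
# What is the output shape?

Input shape: (15, 20, 48, 194)
Output shape: (15, 186, 50, 196)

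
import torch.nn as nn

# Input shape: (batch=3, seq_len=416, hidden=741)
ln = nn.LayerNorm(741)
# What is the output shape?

Input shape: (3, 416, 741)
Output shape: (3, 416, 741)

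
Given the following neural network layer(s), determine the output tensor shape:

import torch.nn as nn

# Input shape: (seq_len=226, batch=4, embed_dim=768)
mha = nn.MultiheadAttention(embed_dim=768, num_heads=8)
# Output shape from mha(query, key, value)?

Input shape: (226, 4, 768)
Output shape: (226, 4, 768)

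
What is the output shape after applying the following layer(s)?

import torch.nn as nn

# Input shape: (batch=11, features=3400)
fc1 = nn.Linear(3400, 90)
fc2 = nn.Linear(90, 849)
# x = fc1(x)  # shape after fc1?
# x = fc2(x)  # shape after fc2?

Input shape: (11, 3400)
  -> after fc1: (11, 90)
Output shape: (11, 849)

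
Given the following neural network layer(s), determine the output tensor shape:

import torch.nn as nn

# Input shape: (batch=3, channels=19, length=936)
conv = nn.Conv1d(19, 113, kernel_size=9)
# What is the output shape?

Input shape: (3, 19, 936)
Output shape: (3, 113, 928)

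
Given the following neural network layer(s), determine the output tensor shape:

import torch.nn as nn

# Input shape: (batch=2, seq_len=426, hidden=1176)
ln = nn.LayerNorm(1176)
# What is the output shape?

Input shape: (2, 426, 1176)
Output shape: (2, 426, 1176)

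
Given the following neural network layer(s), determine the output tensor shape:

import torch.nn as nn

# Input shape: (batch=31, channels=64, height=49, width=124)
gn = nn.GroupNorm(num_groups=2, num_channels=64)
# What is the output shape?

Input shape: (31, 64, 49, 124)
Output shape: (31, 64, 49, 124)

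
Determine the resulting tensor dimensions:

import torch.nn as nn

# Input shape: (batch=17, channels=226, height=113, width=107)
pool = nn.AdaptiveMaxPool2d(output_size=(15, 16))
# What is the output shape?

Input shape: (17, 226, 113, 107)
Output shape: (17, 226, 15, 16)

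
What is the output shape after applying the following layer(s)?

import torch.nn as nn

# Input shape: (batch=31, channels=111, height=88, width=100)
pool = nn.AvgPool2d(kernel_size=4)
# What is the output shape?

Input shape: (31, 111, 88, 100)
Output shape: (31, 111, 22, 25)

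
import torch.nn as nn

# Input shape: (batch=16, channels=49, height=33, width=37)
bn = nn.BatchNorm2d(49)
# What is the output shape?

Input shape: (16, 49, 33, 37)
Output shape: (16, 49, 33, 37)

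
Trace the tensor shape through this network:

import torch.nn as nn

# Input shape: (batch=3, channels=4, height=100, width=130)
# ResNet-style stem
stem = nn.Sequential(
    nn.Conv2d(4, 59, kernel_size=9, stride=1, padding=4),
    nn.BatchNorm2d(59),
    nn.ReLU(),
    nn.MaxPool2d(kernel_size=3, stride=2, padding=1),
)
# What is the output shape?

Input shape: (3, 4, 100, 130)
  -> after Conv2d 9x9 stride=1: (3, 59, 100, 130)
Output shape: (3, 59, 50, 65)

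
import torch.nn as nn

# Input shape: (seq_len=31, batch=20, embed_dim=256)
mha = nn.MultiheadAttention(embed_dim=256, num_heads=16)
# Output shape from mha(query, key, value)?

Input shape: (31, 20, 256)
Output shape: (31, 20, 256)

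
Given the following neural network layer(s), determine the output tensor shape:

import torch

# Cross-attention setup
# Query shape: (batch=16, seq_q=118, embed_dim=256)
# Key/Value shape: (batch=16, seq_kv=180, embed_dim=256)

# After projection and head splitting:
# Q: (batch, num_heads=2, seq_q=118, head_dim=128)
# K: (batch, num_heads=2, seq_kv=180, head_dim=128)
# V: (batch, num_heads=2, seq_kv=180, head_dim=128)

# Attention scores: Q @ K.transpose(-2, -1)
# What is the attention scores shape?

Input shape: (16, 118, 256)
Output shape: (16, 2, 118, 180)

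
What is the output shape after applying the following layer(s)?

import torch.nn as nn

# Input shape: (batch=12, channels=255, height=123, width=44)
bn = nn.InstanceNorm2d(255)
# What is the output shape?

Input shape: (12, 255, 123, 44)
Output shape: (12, 255, 123, 44)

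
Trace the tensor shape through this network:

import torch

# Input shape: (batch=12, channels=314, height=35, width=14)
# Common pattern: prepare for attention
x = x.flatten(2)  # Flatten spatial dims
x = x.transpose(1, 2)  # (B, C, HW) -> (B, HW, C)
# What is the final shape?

Input shape: (12, 314, 35, 14)
  -> after flatten(2): (12, 314, 490)
Output shape: (12, 490, 314)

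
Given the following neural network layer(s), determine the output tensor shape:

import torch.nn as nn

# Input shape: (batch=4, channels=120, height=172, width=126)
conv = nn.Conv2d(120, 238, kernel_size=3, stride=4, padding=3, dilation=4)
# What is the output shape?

Input shape: (4, 120, 172, 126)
Output shape: (4, 238, 43, 31)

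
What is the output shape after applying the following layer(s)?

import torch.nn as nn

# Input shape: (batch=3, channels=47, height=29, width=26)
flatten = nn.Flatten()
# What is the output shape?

Input shape: (3, 47, 29, 26)
Output shape: (3, 35438)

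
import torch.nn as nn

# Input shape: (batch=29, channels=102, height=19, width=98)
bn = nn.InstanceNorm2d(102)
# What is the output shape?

Input shape: (29, 102, 19, 98)
Output shape: (29, 102, 19, 98)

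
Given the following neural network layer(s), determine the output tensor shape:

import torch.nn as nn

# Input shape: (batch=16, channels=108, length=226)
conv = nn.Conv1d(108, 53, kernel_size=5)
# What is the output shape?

Input shape: (16, 108, 226)
Output shape: (16, 53, 222)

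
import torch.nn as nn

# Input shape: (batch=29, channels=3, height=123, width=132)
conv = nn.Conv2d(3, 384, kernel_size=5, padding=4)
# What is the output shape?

Input shape: (29, 3, 123, 132)
Output shape: (29, 384, 127, 136)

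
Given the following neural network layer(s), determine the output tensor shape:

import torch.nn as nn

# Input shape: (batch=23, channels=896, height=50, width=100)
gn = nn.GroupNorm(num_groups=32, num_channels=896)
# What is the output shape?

Input shape: (23, 896, 50, 100)
Output shape: (23, 896, 50, 100)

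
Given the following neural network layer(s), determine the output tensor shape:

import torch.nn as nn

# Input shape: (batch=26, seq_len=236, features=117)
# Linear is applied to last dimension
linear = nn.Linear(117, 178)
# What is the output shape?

Input shape: (26, 236, 117)
Output shape: (26, 236, 178)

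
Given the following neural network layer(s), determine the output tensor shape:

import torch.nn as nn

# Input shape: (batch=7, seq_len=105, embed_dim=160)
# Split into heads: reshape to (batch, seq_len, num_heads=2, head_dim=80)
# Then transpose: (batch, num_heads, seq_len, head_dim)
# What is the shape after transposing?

Input shape: (7, 105, 160)
  -> after reshape: (7, 105, 2, 80)
Output shape: (7, 2, 105, 80)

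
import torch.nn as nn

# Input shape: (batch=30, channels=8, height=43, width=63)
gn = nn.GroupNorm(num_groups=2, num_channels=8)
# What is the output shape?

Input shape: (30, 8, 43, 63)
Output shape: (30, 8, 43, 63)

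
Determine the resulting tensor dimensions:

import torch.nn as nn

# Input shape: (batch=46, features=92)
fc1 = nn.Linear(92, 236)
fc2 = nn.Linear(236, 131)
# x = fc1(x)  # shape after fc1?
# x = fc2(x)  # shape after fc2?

Input shape: (46, 92)
  -> after fc1: (46, 236)
Output shape: (46, 131)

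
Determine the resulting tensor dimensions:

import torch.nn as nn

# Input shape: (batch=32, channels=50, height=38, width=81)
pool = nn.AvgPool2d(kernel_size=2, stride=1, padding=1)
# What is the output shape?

Input shape: (32, 50, 38, 81)
Output shape: (32, 50, 39, 82)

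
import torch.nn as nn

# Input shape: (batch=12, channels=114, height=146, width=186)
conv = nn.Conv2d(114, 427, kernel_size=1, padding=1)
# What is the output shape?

Input shape: (12, 114, 146, 186)
Output shape: (12, 427, 148, 188)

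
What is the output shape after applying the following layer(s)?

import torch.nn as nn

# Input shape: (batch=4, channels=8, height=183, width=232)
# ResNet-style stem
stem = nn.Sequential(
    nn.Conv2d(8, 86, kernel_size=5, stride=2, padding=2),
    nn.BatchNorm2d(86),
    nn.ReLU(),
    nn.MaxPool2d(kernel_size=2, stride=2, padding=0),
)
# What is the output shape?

Input shape: (4, 8, 183, 232)
  -> after Conv2d 5x5 stride=2: (4, 86, 92, 116)
Output shape: (4, 86, 46, 58)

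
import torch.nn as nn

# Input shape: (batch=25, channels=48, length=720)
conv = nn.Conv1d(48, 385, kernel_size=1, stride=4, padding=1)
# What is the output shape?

Input shape: (25, 48, 720)
Output shape: (25, 385, 181)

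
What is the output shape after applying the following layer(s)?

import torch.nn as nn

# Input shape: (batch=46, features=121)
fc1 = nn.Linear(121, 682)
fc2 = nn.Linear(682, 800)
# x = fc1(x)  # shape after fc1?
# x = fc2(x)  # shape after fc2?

Input shape: (46, 121)
  -> after fc1: (46, 682)
Output shape: (46, 800)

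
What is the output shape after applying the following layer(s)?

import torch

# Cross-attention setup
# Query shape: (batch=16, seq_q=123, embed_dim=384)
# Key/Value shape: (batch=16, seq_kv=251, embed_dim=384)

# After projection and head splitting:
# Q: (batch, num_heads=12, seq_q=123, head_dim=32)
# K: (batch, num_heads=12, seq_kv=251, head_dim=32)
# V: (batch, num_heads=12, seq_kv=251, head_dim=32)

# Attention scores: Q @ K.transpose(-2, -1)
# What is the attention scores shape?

Input shape: (16, 123, 384)
Output shape: (16, 12, 123, 251)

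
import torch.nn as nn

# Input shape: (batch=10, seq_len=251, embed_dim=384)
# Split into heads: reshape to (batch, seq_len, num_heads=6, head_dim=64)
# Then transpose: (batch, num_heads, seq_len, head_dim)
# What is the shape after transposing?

Input shape: (10, 251, 384)
  -> after reshape: (10, 251, 6, 64)
Output shape: (10, 6, 251, 64)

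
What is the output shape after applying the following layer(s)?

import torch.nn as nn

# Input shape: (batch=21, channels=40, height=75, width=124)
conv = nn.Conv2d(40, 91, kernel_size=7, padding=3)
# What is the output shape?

Input shape: (21, 40, 75, 124)
Output shape: (21, 91, 75, 124)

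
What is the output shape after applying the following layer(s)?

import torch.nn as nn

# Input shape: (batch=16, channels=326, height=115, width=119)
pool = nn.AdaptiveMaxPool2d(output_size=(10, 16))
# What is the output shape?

Input shape: (16, 326, 115, 119)
Output shape: (16, 326, 10, 16)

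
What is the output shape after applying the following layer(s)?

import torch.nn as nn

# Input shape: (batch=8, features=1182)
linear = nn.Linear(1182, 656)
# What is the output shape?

Input shape: (8, 1182)
Output shape: (8, 656)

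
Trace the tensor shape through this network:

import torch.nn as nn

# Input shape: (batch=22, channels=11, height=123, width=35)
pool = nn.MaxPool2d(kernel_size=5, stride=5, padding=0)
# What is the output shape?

Input shape: (22, 11, 123, 35)
Output shape: (22, 11, 24, 7)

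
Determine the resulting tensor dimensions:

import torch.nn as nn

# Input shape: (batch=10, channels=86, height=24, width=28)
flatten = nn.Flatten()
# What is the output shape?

Input shape: (10, 86, 24, 28)
Output shape: (10, 57792)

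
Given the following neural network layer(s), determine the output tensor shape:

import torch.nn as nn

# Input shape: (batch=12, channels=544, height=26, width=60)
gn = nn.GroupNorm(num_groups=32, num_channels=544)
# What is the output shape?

Input shape: (12, 544, 26, 60)
Output shape: (12, 544, 26, 60)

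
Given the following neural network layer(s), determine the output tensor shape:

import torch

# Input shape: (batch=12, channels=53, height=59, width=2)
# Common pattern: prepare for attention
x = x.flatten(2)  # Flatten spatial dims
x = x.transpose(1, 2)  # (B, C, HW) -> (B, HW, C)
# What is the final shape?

Input shape: (12, 53, 59, 2)
  -> after flatten(2): (12, 53, 118)
Output shape: (12, 118, 53)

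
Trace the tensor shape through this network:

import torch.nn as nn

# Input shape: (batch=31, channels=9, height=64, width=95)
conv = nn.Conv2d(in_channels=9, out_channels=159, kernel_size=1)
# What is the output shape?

Input shape: (31, 9, 64, 95)
Output shape: (31, 159, 64, 95)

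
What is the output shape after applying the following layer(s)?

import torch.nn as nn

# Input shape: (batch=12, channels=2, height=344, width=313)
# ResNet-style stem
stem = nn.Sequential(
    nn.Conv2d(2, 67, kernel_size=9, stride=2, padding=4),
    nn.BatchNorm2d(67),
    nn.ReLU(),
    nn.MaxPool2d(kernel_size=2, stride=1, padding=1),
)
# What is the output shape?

Input shape: (12, 2, 344, 313)
  -> after Conv2d 9x9 stride=2: (12, 67, 172, 157)
Output shape: (12, 67, 173, 158)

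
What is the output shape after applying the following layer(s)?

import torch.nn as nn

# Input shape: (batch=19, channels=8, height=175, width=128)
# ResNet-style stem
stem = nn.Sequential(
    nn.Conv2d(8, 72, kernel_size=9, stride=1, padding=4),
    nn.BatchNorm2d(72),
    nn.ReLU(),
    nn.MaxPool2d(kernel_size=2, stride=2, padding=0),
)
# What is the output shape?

Input shape: (19, 8, 175, 128)
  -> after Conv2d 9x9 stride=1: (19, 72, 175, 128)
Output shape: (19, 72, 87, 64)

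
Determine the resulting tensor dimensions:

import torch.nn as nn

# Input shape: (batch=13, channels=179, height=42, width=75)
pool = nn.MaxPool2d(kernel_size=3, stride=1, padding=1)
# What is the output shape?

Input shape: (13, 179, 42, 75)
Output shape: (13, 179, 42, 75)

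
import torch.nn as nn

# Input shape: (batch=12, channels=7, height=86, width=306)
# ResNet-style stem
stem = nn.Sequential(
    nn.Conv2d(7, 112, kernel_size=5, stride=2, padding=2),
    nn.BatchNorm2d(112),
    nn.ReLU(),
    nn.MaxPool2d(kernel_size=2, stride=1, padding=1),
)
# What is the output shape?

Input shape: (12, 7, 86, 306)
  -> after Conv2d 5x5 stride=2: (12, 112, 43, 153)
Output shape: (12, 112, 44, 154)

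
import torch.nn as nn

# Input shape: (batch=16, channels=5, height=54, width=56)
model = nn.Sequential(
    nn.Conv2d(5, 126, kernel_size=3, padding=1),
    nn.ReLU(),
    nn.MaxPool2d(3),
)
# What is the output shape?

Input shape: (16, 5, 54, 56)
  -> after Conv2d: (16, 126, 54, 56)
  -> after ReLU: (16, 126, 54, 56)
Output shape: (16, 126, 18, 18)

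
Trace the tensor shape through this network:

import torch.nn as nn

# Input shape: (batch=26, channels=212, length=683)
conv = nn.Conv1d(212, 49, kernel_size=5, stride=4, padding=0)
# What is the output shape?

Input shape: (26, 212, 683)
Output shape: (26, 49, 170)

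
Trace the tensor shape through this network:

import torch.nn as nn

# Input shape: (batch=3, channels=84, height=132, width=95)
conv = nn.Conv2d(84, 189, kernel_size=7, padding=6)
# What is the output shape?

Input shape: (3, 84, 132, 95)
Output shape: (3, 189, 138, 101)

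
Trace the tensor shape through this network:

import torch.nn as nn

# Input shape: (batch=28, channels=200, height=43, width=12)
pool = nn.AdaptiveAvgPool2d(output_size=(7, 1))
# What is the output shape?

Input shape: (28, 200, 43, 12)
Output shape: (28, 200, 7, 1)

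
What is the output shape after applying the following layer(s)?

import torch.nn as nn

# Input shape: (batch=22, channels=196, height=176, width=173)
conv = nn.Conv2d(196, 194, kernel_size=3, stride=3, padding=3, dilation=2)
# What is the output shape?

Input shape: (22, 196, 176, 173)
Output shape: (22, 194, 60, 59)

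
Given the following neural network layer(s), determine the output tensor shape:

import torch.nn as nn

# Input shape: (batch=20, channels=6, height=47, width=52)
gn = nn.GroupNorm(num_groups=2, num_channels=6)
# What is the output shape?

Input shape: (20, 6, 47, 52)
Output shape: (20, 6, 47, 52)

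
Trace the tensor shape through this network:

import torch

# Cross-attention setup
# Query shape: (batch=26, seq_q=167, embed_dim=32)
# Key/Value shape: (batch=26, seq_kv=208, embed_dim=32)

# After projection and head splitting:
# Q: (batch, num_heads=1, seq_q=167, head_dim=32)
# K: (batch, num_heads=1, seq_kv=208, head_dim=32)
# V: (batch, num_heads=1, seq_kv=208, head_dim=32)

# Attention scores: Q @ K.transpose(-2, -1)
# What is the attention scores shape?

Input shape: (26, 167, 32)
Output shape: (26, 1, 167, 208)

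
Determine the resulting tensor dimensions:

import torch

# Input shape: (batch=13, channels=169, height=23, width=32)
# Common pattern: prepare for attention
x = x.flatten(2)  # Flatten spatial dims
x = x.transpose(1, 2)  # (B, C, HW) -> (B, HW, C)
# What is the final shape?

Input shape: (13, 169, 23, 32)
  -> after flatten(2): (13, 169, 736)
Output shape: (13, 736, 169)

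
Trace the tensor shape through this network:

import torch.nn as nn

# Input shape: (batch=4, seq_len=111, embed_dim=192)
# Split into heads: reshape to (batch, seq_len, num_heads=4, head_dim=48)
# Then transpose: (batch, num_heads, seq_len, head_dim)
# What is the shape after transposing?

Input shape: (4, 111, 192)
  -> after reshape: (4, 111, 4, 48)
Output shape: (4, 4, 111, 48)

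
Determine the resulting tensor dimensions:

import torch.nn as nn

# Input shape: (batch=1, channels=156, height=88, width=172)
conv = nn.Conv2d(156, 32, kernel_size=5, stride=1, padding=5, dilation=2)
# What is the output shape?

Input shape: (1, 156, 88, 172)
Output shape: (1, 32, 90, 174)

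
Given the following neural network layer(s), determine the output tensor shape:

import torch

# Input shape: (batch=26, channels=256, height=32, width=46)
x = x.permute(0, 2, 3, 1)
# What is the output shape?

Input shape: (26, 256, 32, 46)
Output shape: (26, 32, 46, 256)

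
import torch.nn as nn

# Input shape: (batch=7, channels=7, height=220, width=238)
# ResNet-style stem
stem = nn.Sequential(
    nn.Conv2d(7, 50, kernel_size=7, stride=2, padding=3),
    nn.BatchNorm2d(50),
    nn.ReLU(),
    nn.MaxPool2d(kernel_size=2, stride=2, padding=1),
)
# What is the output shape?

Input shape: (7, 7, 220, 238)
  -> after Conv2d 7x7 stride=2: (7, 50, 110, 119)
Output shape: (7, 50, 56, 60)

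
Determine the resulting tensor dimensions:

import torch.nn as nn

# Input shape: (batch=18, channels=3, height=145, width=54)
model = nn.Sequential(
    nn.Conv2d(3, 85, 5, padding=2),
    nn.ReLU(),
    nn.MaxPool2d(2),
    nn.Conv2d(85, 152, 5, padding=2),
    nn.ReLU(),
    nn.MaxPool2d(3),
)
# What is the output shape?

Input shape: (18, 3, 145, 54)
  -> after first Conv2d: (18, 85, 145, 54)
  -> after first MaxPool2d: (18, 85, 72, 27)
  -> after second Conv2d: (18, 152, 72, 27)
Output shape: (18, 152, 24, 9)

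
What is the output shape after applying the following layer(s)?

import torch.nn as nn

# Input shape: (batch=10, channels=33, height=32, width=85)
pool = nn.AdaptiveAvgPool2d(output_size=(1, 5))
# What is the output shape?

Input shape: (10, 33, 32, 85)
Output shape: (10, 33, 1, 5)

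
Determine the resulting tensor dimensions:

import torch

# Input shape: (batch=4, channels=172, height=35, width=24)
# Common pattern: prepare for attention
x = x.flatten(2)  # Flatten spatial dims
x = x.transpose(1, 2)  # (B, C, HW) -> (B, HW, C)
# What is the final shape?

Input shape: (4, 172, 35, 24)
  -> after flatten(2): (4, 172, 840)
Output shape: (4, 840, 172)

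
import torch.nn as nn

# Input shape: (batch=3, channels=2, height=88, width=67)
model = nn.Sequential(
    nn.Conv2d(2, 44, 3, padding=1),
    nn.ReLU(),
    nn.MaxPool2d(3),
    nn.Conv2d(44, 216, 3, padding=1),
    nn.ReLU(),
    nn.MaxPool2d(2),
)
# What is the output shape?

Input shape: (3, 2, 88, 67)
  -> after first Conv2d: (3, 44, 88, 67)
  -> after first MaxPool2d: (3, 44, 29, 22)
  -> after second Conv2d: (3, 216, 29, 22)
Output shape: (3, 216, 14, 11)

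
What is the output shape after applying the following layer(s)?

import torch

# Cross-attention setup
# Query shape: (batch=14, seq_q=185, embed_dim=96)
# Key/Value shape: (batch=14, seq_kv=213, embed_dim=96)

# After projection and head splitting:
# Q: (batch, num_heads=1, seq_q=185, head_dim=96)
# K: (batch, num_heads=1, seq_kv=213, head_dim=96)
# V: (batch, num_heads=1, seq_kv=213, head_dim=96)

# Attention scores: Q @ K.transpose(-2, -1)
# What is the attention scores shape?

Input shape: (14, 185, 96)
Output shape: (14, 1, 185, 213)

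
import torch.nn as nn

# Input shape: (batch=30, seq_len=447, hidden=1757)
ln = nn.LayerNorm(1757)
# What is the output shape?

Input shape: (30, 447, 1757)
Output shape: (30, 447, 1757)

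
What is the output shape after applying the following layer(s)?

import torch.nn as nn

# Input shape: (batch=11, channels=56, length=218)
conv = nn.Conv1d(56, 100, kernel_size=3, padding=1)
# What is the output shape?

Input shape: (11, 56, 218)
Output shape: (11, 100, 218)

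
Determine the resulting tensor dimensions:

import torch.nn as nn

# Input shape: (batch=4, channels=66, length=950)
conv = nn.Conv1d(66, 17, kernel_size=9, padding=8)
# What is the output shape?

Input shape: (4, 66, 950)
Output shape: (4, 17, 958)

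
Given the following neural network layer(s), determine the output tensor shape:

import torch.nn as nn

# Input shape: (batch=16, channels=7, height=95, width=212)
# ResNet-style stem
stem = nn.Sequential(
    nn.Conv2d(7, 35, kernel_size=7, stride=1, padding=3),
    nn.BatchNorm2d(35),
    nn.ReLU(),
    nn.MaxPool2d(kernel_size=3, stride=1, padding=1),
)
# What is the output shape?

Input shape: (16, 7, 95, 212)
  -> after Conv2d 7x7 stride=1: (16, 35, 95, 212)
Output shape: (16, 35, 95, 212)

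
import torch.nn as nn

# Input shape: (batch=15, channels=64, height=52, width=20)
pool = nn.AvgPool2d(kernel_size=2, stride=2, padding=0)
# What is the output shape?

Input shape: (15, 64, 52, 20)
Output shape: (15, 64, 26, 10)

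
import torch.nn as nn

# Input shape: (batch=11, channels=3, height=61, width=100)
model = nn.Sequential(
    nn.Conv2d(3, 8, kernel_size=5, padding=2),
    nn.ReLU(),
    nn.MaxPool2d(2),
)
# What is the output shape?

Input shape: (11, 3, 61, 100)
  -> after Conv2d: (11, 8, 61, 100)
  -> after ReLU: (11, 8, 61, 100)
Output shape: (11, 8, 30, 50)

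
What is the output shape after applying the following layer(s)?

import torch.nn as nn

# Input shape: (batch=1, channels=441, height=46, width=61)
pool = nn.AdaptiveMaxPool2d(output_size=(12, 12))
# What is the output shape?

Input shape: (1, 441, 46, 61)
Output shape: (1, 441, 12, 12)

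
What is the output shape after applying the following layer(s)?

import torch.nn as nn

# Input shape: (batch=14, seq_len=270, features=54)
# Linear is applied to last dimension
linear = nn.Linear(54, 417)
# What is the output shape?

Input shape: (14, 270, 54)
Output shape: (14, 270, 417)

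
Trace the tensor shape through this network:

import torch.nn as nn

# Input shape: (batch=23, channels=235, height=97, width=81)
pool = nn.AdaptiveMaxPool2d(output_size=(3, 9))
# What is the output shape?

Input shape: (23, 235, 97, 81)
Output shape: (23, 235, 3, 9)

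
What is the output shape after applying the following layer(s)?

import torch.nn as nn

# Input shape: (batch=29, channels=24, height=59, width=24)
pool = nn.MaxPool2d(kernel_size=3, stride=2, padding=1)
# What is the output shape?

Input shape: (29, 24, 59, 24)
Output shape: (29, 24, 30, 12)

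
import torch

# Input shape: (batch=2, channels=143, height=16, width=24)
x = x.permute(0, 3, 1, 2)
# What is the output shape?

Input shape: (2, 143, 16, 24)
Output shape: (2, 24, 143, 16)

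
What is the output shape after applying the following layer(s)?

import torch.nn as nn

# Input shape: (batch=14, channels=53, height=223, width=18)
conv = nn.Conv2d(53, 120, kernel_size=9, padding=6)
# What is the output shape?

Input shape: (14, 53, 223, 18)
Output shape: (14, 120, 227, 22)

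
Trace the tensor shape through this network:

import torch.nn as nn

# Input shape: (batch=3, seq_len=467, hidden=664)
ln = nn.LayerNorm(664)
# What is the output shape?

Input shape: (3, 467, 664)
Output shape: (3, 467, 664)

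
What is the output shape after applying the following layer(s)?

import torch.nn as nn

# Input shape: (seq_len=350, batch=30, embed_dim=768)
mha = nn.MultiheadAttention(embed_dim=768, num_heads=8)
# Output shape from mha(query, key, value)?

Input shape: (350, 30, 768)
Output shape: (350, 30, 768)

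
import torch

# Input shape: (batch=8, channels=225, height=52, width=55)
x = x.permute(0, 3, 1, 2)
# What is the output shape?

Input shape: (8, 225, 52, 55)
Output shape: (8, 55, 225, 52)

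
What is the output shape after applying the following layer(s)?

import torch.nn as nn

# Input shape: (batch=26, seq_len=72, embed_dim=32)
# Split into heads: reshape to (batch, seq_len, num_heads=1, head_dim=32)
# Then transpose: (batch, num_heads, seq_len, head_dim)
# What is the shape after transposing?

Input shape: (26, 72, 32)
  -> after reshape: (26, 72, 1, 32)
Output shape: (26, 1, 72, 32)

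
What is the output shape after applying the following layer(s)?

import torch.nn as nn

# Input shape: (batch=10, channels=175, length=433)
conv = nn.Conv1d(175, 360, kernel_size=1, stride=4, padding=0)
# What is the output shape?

Input shape: (10, 175, 433)
Output shape: (10, 360, 109)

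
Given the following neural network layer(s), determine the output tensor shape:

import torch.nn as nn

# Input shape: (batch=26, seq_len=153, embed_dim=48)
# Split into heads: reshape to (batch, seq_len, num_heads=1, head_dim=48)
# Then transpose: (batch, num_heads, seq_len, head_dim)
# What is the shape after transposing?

Input shape: (26, 153, 48)
  -> after reshape: (26, 153, 1, 48)
Output shape: (26, 1, 153, 48)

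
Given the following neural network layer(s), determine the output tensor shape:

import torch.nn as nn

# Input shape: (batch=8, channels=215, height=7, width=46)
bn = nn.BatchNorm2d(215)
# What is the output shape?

Input shape: (8, 215, 7, 46)
Output shape: (8, 215, 7, 46)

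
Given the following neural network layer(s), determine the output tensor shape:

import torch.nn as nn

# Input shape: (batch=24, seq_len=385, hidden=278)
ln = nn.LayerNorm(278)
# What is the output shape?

Input shape: (24, 385, 278)
Output shape: (24, 385, 278)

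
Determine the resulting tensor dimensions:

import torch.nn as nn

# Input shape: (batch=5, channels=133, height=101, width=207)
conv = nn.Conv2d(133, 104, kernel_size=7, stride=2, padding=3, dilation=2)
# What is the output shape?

Input shape: (5, 133, 101, 207)
Output shape: (5, 104, 48, 101)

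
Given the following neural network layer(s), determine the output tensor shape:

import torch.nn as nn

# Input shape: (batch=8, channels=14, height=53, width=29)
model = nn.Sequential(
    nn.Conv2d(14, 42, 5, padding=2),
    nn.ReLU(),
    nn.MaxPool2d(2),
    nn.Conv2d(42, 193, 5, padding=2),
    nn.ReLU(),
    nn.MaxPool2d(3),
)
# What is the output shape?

Input shape: (8, 14, 53, 29)
  -> after first Conv2d: (8, 42, 53, 29)
  -> after first MaxPool2d: (8, 42, 26, 14)
  -> after second Conv2d: (8, 193, 26, 14)
Output shape: (8, 193, 8, 4)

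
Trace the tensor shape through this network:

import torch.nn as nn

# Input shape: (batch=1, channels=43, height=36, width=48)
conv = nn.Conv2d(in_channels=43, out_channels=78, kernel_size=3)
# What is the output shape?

Input shape: (1, 43, 36, 48)
Output shape: (1, 78, 34, 46)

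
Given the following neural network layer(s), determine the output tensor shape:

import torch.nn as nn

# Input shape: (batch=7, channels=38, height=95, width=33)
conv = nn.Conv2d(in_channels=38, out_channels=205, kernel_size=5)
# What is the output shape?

Input shape: (7, 38, 95, 33)
Output shape: (7, 205, 91, 29)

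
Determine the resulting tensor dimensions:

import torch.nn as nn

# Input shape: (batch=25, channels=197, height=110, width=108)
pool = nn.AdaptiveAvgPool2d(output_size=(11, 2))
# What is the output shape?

Input shape: (25, 197, 110, 108)
Output shape: (25, 197, 11, 2)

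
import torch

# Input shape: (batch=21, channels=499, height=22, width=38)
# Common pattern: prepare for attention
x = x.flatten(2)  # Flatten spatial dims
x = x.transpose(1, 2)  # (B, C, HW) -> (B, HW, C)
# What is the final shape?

Input shape: (21, 499, 22, 38)
  -> after flatten(2): (21, 499, 836)
Output shape: (21, 836, 499)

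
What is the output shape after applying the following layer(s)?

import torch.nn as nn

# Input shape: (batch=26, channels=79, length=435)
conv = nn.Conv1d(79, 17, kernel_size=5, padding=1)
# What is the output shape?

Input shape: (26, 79, 435)
Output shape: (26, 17, 433)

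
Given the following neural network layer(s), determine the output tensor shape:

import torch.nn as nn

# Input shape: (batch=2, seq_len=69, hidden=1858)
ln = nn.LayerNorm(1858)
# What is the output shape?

Input shape: (2, 69, 1858)
Output shape: (2, 69, 1858)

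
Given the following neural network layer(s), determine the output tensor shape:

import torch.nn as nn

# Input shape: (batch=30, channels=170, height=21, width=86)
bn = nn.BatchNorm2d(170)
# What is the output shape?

Input shape: (30, 170, 21, 86)
Output shape: (30, 170, 21, 86)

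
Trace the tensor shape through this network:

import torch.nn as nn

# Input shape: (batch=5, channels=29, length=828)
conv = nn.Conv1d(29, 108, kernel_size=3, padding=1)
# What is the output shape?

Input shape: (5, 29, 828)
Output shape: (5, 108, 828)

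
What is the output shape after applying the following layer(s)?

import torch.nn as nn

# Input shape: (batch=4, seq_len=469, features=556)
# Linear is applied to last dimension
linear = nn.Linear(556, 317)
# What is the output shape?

Input shape: (4, 469, 556)
Output shape: (4, 469, 317)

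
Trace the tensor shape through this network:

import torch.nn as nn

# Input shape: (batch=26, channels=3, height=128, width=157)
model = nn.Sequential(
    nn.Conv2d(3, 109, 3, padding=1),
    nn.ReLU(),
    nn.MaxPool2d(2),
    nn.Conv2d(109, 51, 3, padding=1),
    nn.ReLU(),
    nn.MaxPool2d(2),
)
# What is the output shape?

Input shape: (26, 3, 128, 157)
  -> after first Conv2d: (26, 109, 128, 157)
  -> after first MaxPool2d: (26, 109, 64, 78)
  -> after second Conv2d: (26, 51, 64, 78)
Output shape: (26, 51, 32, 39)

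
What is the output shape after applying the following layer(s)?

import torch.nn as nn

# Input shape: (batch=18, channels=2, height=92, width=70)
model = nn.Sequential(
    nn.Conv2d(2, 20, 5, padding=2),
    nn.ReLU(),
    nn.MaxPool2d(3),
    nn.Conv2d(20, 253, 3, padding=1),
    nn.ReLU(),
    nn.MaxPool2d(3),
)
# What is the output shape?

Input shape: (18, 2, 92, 70)
  -> after first Conv2d: (18, 20, 92, 70)
  -> after first MaxPool2d: (18, 20, 30, 23)
  -> after second Conv2d: (18, 253, 30, 23)
Output shape: (18, 253, 10, 7)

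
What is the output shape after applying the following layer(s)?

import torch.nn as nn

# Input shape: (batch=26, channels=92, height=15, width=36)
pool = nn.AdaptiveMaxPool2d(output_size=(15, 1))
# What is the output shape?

Input shape: (26, 92, 15, 36)
Output shape: (26, 92, 15, 1)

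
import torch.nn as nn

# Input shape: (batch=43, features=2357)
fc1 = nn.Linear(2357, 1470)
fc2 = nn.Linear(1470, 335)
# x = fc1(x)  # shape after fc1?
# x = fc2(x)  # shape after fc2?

Input shape: (43, 2357)
  -> after fc1: (43, 1470)
Output shape: (43, 335)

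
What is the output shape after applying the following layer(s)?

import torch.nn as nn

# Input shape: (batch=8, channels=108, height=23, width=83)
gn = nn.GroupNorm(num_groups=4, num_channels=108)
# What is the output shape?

Input shape: (8, 108, 23, 83)
Output shape: (8, 108, 23, 83)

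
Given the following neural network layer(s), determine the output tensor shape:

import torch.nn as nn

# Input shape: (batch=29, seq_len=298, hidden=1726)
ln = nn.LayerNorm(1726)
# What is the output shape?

Input shape: (29, 298, 1726)
Output shape: (29, 298, 1726)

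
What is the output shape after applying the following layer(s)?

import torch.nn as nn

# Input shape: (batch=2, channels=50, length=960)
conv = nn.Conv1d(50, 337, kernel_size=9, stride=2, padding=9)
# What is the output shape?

Input shape: (2, 50, 960)
Output shape: (2, 337, 485)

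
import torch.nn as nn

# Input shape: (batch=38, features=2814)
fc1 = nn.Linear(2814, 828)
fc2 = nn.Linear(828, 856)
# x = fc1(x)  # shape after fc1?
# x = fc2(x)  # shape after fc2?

Input shape: (38, 2814)
  -> after fc1: (38, 828)
Output shape: (38, 856)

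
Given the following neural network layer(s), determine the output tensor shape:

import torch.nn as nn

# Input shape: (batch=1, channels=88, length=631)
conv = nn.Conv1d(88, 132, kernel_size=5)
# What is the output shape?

Input shape: (1, 88, 631)
Output shape: (1, 132, 627)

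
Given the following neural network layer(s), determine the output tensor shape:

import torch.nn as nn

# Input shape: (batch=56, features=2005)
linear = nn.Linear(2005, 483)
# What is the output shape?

Input shape: (56, 2005)
Output shape: (56, 483)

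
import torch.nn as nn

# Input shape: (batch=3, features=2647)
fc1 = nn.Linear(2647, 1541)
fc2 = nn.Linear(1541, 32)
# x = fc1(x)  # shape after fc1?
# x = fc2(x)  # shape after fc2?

Input shape: (3, 2647)
  -> after fc1: (3, 1541)
Output shape: (3, 32)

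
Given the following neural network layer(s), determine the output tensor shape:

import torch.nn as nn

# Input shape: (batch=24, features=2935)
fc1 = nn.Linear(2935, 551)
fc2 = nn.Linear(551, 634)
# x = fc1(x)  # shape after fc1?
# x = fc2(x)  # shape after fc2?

Input shape: (24, 2935)
  -> after fc1: (24, 551)
Output shape: (24, 634)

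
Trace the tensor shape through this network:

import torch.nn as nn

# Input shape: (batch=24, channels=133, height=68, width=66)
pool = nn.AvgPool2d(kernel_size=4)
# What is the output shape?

Input shape: (24, 133, 68, 66)
Output shape: (24, 133, 17, 16)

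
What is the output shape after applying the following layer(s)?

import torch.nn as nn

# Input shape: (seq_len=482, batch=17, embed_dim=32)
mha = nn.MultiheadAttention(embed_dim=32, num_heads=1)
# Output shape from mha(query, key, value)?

Input shape: (482, 17, 32)
Output shape: (482, 17, 32)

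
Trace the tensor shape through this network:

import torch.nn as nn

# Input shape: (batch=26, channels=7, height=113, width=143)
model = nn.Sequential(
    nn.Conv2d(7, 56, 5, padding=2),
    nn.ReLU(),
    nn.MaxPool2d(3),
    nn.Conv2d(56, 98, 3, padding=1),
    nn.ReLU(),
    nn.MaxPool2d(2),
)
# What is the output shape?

Input shape: (26, 7, 113, 143)
  -> after first Conv2d: (26, 56, 113, 143)
  -> after first MaxPool2d: (26, 56, 37, 47)
  -> after second Conv2d: (26, 98, 37, 47)
Output shape: (26, 98, 18, 23)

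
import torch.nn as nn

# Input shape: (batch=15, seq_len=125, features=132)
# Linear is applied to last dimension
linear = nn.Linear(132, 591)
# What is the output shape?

Input shape: (15, 125, 132)
Output shape: (15, 125, 591)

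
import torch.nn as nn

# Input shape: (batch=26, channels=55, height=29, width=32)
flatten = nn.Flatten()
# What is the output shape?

Input shape: (26, 55, 29, 32)
Output shape: (26, 51040)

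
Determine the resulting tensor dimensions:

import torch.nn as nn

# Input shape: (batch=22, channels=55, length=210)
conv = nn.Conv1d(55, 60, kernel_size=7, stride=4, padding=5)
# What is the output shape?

Input shape: (22, 55, 210)
Output shape: (22, 60, 54)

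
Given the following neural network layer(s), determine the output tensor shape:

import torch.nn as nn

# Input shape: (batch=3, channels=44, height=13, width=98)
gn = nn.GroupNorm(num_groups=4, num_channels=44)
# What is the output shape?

Input shape: (3, 44, 13, 98)
Output shape: (3, 44, 13, 98)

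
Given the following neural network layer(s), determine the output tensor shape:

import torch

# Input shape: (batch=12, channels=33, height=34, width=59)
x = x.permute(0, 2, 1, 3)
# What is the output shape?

Input shape: (12, 33, 34, 59)
Output shape: (12, 34, 33, 59)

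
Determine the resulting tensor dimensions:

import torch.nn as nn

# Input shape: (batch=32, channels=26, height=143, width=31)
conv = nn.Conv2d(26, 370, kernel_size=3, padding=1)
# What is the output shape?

Input shape: (32, 26, 143, 31)
Output shape: (32, 370, 143, 31)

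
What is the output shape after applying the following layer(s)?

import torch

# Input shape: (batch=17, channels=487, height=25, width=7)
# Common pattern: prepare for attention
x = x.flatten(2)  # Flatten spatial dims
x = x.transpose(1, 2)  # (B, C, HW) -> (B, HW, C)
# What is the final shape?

Input shape: (17, 487, 25, 7)
  -> after flatten(2): (17, 487, 175)
Output shape: (17, 175, 487)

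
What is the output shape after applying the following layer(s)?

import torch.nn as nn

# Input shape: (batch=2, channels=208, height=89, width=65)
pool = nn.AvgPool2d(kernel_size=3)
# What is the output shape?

Input shape: (2, 208, 89, 65)
Output shape: (2, 208, 29, 21)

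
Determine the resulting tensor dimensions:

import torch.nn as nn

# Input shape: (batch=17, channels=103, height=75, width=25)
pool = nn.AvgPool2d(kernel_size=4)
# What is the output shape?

Input shape: (17, 103, 75, 25)
Output shape: (17, 103, 18, 6)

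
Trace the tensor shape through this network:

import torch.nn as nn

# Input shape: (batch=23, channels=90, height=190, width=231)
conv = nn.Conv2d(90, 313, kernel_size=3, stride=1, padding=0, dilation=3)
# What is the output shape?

Input shape: (23, 90, 190, 231)
Output shape: (23, 313, 184, 225)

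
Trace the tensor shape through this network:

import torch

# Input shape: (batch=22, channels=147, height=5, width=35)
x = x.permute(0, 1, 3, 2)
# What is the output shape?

Input shape: (22, 147, 5, 35)
Output shape: (22, 147, 35, 5)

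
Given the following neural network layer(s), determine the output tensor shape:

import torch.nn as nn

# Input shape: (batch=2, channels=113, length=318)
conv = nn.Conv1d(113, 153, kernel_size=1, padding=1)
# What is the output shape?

Input shape: (2, 113, 318)
Output shape: (2, 153, 320)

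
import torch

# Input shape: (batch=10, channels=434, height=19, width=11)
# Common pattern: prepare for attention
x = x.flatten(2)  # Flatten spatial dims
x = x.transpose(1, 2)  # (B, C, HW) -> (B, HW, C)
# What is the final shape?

Input shape: (10, 434, 19, 11)
  -> after flatten(2): (10, 434, 209)
Output shape: (10, 209, 434)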